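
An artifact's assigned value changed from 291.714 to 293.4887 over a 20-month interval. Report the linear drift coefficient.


rate = (v2 - v1) / months
= (293.4887 - 291.714) / 20
= 1.7747 / 20
= 0.0887

0.0887


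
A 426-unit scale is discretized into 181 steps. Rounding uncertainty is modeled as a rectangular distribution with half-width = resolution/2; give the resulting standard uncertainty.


resolution = range / divisions
resolution = 426 / 181 = 2.3535912
u_res = resolution / (2*sqrt(3))
u_res = 2.3535912 / 3.4641016
u_res = 0.6794

0.6794


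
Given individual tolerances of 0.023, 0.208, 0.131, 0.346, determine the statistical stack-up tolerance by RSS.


RSS = sqrt(0.023^2 + 0.208^2 + 0.131^2 + 0.346^2)
= sqrt(0.18067)
= 0.4251

0.4251


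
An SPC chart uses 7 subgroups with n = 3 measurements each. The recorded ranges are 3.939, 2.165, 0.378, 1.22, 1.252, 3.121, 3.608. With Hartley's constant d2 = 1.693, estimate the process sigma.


R_bar = (3.939 + 2.165 + 0.378 + 1.22 + 1.252 + 3.121 + 3.608) / 7
R_bar = 15.683 / 7 = 2.2404286
sigma_hat = R_bar / d2 = 2.2404286 / 1.693 = 1.3233

1.3233


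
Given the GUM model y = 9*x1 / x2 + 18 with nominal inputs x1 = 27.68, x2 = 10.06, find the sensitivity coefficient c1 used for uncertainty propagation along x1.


y = 9*x1 / x2 + 18
dy/dx1 = 9/x2
Evaluate at x2 = 10.06: c1 = 9 / 10.06
c1 = 0.8946

0.8946


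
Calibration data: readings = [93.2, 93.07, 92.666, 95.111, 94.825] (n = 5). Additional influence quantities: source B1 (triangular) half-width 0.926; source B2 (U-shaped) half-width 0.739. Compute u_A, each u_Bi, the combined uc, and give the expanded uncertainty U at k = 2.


mean = (93.2 + 93.07 + 92.666 + 95.111 + 94.825) / 5 = 93.7744
s = sqrt(sum((x - mean)^2)/(n-1)) = 1.1118594
u_A = s / sqrt(n) = 1.1118594 / sqrt(5) = 0.49723864
u_B1 = 0.926 / sqrt(6) = 0.37803792
u_B2 = 0.739 / sqrt(2) = 0.52255191
uc = sqrt(0.49723864^2 + 0.37803792^2 + 0.52255191^2) = 0.81438285
U = k * uc = 2 * 0.81438285
U = 1.6288

1.6288


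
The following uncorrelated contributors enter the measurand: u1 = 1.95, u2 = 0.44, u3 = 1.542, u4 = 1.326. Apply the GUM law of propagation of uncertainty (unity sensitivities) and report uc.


uc = sqrt(1.95^2 + 0.44^2 + 1.542^2 + 1.326^2)
uc = sqrt(8.13214)
uc = 2.8517

2.8517


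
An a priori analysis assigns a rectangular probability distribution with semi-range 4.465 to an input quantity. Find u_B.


u_B = half_width / sqrt(3)
u_B = 4.465 / 1.7320508
u_B = 2.5779

2.5779


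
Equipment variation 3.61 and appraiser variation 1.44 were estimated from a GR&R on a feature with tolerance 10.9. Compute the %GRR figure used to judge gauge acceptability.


GRR = sqrt(EV^2 + AV^2) = sqrt(3.61^2 + 1.44^2) = 3.8866052
%GRR = GRR / tol * 100 = 3.8866052 / 10.9 * 100
%GRR = 35.6569

35.6569


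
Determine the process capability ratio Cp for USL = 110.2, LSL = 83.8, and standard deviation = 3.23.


Cp = (USL - LSL) / (6 * sigma)
= (110.2 - 83.8) / (6 * 3.23)
= 26.4000 / 19.3800
= 1.3622

1.3622


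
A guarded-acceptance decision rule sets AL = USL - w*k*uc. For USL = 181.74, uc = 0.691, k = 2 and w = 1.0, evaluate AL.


U = k * uc = 2 * 0.691 = 1.382
guard band g = w * U = 1.0 * 1.382 = 1.382
AL = USL - g = 181.74 - 1.382
AL = 180.3580

180.3580


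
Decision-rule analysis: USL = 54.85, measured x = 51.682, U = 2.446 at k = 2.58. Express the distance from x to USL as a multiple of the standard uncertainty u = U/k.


u = U / k = 2.446 / 2.58 = 0.94806202
margin = |USL - x| = |54.85 - 51.682| = 3.168
z = margin / u = 3.168 / 0.94806202
z = 3.3416

3.3416


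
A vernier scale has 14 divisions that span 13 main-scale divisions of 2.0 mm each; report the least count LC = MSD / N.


LC = MSD / n_div
= 2.0 / 14
= 0.1429

0.1429


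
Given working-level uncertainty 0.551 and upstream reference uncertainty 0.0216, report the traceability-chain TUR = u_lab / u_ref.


TUR = u_lab / u_ref
= 0.551 / 0.0216
= 25.5093

25.5093


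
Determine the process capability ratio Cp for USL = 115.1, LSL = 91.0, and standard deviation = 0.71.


Cp = (USL - LSL) / (6 * sigma)
= (115.1 - 91.0) / (6 * 0.71)
= 24.1000 / 4.2600
= 5.6573

5.6573


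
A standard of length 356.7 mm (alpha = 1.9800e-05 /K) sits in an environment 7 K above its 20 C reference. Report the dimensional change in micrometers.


dL = L * alpha * dT
= 356.7 * 1.9800e-05 * 7
= 0.0494386 mm
dL_um = 0.0494386 * 1000 = 49.4386 um

49.4386


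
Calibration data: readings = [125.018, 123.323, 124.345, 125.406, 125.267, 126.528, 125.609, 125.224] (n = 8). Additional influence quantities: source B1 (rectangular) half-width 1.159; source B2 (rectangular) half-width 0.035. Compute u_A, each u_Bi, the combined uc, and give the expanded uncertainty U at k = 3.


mean = (125.018 + 123.323 + 124.345 + 125.406 + 125.267 + 126.528 + 125.609 + 125.224) / 8 = 125.09
s = sqrt(sum((x - mean)^2)/(n-1)) = 0.93875632
u_A = s / sqrt(n) = 0.93875632 / sqrt(8) = 0.33190048
u_B1 = 1.159 / sqrt(3) = 0.66914896
u_B2 = 0.035 / sqrt(3) = 0.020207259
uc = sqrt(0.33190048^2 + 0.66914896^2 + 0.020207259^2) = 0.74721255
U = k * uc = 3 * 0.74721255
U = 2.2416

2.2416


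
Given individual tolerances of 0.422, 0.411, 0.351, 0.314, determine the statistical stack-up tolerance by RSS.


RSS = sqrt(0.422^2 + 0.411^2 + 0.351^2 + 0.314^2)
= sqrt(0.568802)
= 0.7542

0.7542


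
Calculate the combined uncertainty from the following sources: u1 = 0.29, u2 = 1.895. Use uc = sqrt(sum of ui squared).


uc = sqrt(0.29^2 + 1.895^2)
uc = sqrt(3.675125)
uc = 1.9171

1.9171


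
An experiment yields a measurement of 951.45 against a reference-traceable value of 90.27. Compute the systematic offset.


Systematic error = measured - true
= 951.45 - 90.27
= 861.1800

861.1800


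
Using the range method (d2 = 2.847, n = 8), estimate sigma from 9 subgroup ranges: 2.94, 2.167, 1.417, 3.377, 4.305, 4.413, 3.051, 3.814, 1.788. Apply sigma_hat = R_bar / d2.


R_bar = (2.94 + 2.167 + 1.417 + 3.377 + 4.305 + 4.413 + 3.051 + 3.814 + 1.788) / 9
R_bar = 27.272 / 9 = 3.0302222
sigma_hat = R_bar / d2 = 3.0302222 / 2.847 = 1.0644

1.0644


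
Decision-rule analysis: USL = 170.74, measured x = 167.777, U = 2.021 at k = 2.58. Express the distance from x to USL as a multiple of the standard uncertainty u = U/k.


u = U / k = 2.021 / 2.58 = 0.78333333
margin = |USL - x| = |170.74 - 167.777| = 2.963
z = margin / u = 2.963 / 0.78333333
z = 3.7826

3.7826


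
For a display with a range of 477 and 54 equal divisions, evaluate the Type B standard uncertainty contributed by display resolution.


resolution = range / divisions
resolution = 477 / 54 = 8.8333333
u_res = resolution / (2*sqrt(3))
u_res = 8.8333333 / 3.4641016
u_res = 2.5500

2.5500


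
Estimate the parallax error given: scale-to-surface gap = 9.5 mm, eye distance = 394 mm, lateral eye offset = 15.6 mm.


error = h * offset / d
= 9.5 * 15.6 / 394
= 0.3761

0.3761


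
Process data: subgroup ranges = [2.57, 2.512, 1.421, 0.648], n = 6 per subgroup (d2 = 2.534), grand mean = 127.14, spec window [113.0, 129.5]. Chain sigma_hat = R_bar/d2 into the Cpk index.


R_bar = (2.57 + 2.512 + 1.421 + 0.648) / 4 = 1.78775
sigma = R_bar / d2 = 1.78775 / 2.534 = 0.70550513
Cp = (USL - LSL)/(6*sigma) = (129.5 - 113.0)/(6*0.70550513) = 3.8979
Cpu = (129.5 - 127.14)/(3*0.70550513) = 1.1150
Cpl = (127.14 - 113.0)/(3*0.70550513) = 6.6808
Cpk = min(Cpu, Cpl) = 1.1150

1.1150


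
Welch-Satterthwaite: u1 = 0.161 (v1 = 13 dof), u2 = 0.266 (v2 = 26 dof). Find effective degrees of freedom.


uc = sqrt(u1^2 + u2^2) = sqrt(0.161^2 + 0.266^2) = 0.31092925
v_eff = uc^4 / (u1^4/v1 + u2^4/v2)
= 0.31092925^4 / (0.161^4/13 + 0.266^4/26)
= 0.009346442 / 0.00024423877
v_eff = 38.2676

38.2676


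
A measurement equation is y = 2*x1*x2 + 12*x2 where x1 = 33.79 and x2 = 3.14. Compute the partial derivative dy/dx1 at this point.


y = 2*x1*x2 + 12*x2
dy/dx1 = 2*x2
Evaluate at x2 = 3.14: c1 = 2 * 3.14
c1 = 6.2800

6.2800


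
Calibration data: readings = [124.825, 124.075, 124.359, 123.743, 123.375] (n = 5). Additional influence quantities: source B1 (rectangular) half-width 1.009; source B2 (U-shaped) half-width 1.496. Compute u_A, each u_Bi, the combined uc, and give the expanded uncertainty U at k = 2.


mean = (124.825 + 124.075 + 124.359 + 123.743 + 123.375) / 5 = 124.0754
s = sqrt(sum((x - mean)^2)/(n-1)) = 0.55753457
u_A = s / sqrt(n) = 0.55753457 / sqrt(5) = 0.24933704
u_B1 = 1.009 / sqrt(3) = 0.58254642
u_B2 = 1.496 / sqrt(2) = 1.0578317
uc = sqrt(0.24933704^2 + 0.58254642^2 + 1.0578317^2) = 1.2331006
U = k * uc = 2 * 1.2331006
U = 2.4662

2.4662


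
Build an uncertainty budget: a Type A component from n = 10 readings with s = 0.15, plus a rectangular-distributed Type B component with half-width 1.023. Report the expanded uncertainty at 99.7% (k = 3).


u_A = s / sqrt(n) = 0.15 / sqrt(10) = 0.047434165
u_B = half_width / sqrt(3) = 1.023 / sqrt(3) = 0.59062933
uc = sqrt(u_A^2 + u_B^2) = sqrt(0.047434165^2 + 0.59062933^2) = 0.59253102
U = k * uc = 3 * 0.59253102
U = 1.7776

1.7776


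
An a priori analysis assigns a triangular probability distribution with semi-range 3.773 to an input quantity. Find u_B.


u_B = half_width / sqrt(6)
u_B = 3.773 / 2.4494897
u_B = 1.5403

1.5403


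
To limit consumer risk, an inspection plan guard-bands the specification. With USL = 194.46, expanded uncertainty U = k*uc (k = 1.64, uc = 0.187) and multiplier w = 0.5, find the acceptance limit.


U = k * uc = 1.64 * 0.187 = 0.30668
guard band g = w * U = 0.5 * 0.30668 = 0.15334
AL = USL - g = 194.46 - 0.15334
AL = 194.3067

194.3067


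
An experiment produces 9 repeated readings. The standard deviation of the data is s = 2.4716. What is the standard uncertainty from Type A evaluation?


u_A = s / sqrt(n)
u_A = 2.4716 / sqrt(9)
u_A = 2.4716 / 3
u_A = 0.8239

0.8239


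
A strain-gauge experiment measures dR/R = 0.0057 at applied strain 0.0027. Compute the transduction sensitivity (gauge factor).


GF = (dR/R) / epsilon
= 0.0057 / 0.0027
= 2.1111

2.1111


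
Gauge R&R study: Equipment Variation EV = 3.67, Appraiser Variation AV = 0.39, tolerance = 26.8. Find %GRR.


GRR = sqrt(EV^2 + AV^2) = sqrt(3.67^2 + 0.39^2) = 3.6906639
%GRR = GRR / tol * 100 = 3.6906639 / 26.8 * 100
%GRR = 13.7711

13.7711


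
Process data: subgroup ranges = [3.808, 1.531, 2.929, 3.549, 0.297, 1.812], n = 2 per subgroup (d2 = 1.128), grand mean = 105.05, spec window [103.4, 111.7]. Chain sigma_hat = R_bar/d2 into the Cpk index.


R_bar = (3.808 + 1.531 + 2.929 + 3.549 + 0.297 + 1.812) / 6 = 2.321
sigma = R_bar / d2 = 2.321 / 1.128 = 2.0576241
Cp = (USL - LSL)/(6*sigma) = (111.7 - 103.4)/(6*2.0576241) = 0.6723
Cpu = (111.7 - 105.05)/(3*2.0576241) = 1.0773
Cpl = (105.05 - 103.4)/(3*2.0576241) = 0.2673
Cpk = min(Cpu, Cpl) = 0.2673

0.2673


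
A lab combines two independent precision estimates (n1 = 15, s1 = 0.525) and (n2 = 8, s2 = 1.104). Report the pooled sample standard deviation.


s_p = sqrt(((n1-1)*s1^2 + (n2-1)*s2^2) / (n1+n2-2))
numerator = (15-1)*0.525^2 + (8-1)*1.104^2 = 3.85875 + 8.531712 = 12.390462
denominator = 15 + 8 - 2 = 21
s_p^2 = 12.390462 / 21 = 0.590022
s_p = sqrt(0.590022) = 0.7681

0.7681


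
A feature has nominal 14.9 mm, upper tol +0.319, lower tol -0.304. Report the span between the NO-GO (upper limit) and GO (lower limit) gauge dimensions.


GO = nominal - lower_tol (smallest hole = maximum material condition)
GO = 14.9 - 0.304 = 14.596
NO-GO = nominal + upper_tol (largest hole = least material condition)
NO-GO = 14.9 + 0.319 = 15.219
spread = NO-GO - GO = 15.219 - 14.596 = 0.6230

0.6230


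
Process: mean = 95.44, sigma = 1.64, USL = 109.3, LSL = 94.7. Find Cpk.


Cpu = (USL - mean) / (3*sigma) = (109.3 - 95.44) / (3*1.64) = 2.8171
Cpl = (mean - LSL) / (3*sigma) = (95.44 - 94.7) / (3*1.64) = 0.1504
Cpk = min(Cpu, Cpl) = 0.1504

0.1504


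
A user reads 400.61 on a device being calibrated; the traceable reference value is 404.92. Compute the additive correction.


Correction = standard - reading
= 404.92 - 400.61
= 4.3100

4.3100


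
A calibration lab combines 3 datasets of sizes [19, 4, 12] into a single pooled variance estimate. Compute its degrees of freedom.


nu = sum_i (n_i - 1)
nu = ((19 - 1) + (4 - 1) + (12 - 1))
nu = 18 + 3 + 11
nu = 32

32


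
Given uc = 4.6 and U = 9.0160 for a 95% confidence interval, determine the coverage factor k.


k = U / uc
k = 9.0160 / 4.6
k = 1.96

1.96


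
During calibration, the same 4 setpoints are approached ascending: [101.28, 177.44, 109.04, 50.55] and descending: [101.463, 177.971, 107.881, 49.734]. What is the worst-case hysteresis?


|101.28 - 101.463| = 0.1830
|177.44 - 177.971| = 0.5310
|109.04 - 107.881| = 1.1590
|50.55 - 49.734| = 0.8160
hysteresis = max(diffs) = 1.1590

1.1590


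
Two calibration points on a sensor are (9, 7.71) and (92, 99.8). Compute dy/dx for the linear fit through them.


slope = (y2 - y1) / (x2 - x1)
= (99.8 - 7.71) / (92 - 9)
= 92.0900 / 83
= 1.1095

1.1095


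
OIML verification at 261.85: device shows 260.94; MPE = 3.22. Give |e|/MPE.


e = indication - reference = 260.94 - 261.85 = -0.9100
|e| = 0.9100
ratio = |e| / MPE = 0.9100 / 3.22
ratio = 0.2826

0.2826


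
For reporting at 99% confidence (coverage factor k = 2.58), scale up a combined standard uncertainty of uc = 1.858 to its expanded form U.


U = k * uc
U = 2.58 * 1.858
U = 4.7936

4.7936


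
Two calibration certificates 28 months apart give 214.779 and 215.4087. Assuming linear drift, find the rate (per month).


rate = (v2 - v1) / months
= (215.4087 - 214.779) / 28
= 0.6297 / 28
= 0.0225

0.0225


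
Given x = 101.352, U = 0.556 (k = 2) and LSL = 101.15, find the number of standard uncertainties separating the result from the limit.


u = U / k = 0.556 / 2 = 0.278
margin = |LSL - x| = |101.15 - 101.352| = 0.202
z = margin / u = 0.202 / 0.278
z = 0.7266

0.7266


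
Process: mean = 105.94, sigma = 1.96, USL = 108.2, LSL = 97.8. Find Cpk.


Cpu = (USL - mean) / (3*sigma) = (108.2 - 105.94) / (3*1.96) = 0.3844
Cpl = (mean - LSL) / (3*sigma) = (105.94 - 97.8) / (3*1.96) = 1.3844
Cpk = min(Cpu, Cpl) = 0.3844

0.3844


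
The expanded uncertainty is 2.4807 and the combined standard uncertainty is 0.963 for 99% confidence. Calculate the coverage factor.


k = U / uc
k = 2.4807 / 0.963
k = 2.576

2.576


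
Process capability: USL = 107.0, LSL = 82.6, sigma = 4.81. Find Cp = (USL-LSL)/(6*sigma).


Cp = (USL - LSL) / (6 * sigma)
= (107.0 - 82.6) / (6 * 4.81)
= 24.4000 / 28.8600
= 0.8455

0.8455


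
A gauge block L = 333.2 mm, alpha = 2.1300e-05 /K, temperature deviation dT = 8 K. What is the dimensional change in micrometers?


dL = L * alpha * dT
= 333.2 * 2.1300e-05 * 8
= 0.0567773 mm
dL_um = 0.0567773 * 1000 = 56.7773 um

56.7773


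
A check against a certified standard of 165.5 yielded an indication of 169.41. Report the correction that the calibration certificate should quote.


Correction = standard - reading
= 165.5 - 169.41
= -3.9100

-3.9100


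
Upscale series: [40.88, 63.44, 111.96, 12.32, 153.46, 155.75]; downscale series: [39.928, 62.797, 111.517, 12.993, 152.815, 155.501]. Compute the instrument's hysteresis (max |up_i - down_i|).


|40.88 - 39.928| = 0.9520
|63.44 - 62.797| = 0.6430
|111.96 - 111.517| = 0.4430
|12.32 - 12.993| = 0.6730
|153.46 - 152.815| = 0.6450
|155.75 - 155.501| = 0.2490
hysteresis = max(diffs) = 0.9520

0.9520


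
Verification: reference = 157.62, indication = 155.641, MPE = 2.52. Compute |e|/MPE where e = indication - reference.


e = indication - reference = 155.641 - 157.62 = -1.9790
|e| = 1.9790
ratio = |e| / MPE = 1.9790 / 2.52
ratio = 0.7853

0.7853


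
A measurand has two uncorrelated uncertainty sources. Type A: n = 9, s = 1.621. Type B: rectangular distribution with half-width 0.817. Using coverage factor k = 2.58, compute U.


u_A = s / sqrt(n) = 1.621 / sqrt(9) = 0.54033333
u_B = half_width / sqrt(3) = 0.817 / sqrt(3) = 0.47169517
uc = sqrt(u_A^2 + u_B^2) = sqrt(0.54033333^2 + 0.47169517^2) = 0.71725619
U = k * uc = 2.58 * 0.71725619
U = 1.8505

1.8505


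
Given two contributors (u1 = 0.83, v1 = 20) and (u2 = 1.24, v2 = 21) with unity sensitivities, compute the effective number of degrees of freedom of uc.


uc = sqrt(u1^2 + u2^2) = sqrt(0.83^2 + 1.24^2) = 1.4921461
v_eff = uc^4 / (u1^4/v1 + u2^4/v2)
= 1.4921461^4 / (0.83^4/20 + 1.24^4/21)
= 4.9573022 / 0.13631077
v_eff = 36.3676

36.3676


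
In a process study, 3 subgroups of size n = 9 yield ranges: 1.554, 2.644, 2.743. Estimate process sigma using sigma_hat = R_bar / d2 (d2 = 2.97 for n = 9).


R_bar = (1.554 + 2.644 + 2.743) / 3
R_bar = 6.941 / 3 = 2.3136667
sigma_hat = R_bar / d2 = 2.3136667 / 2.97 = 0.7790

0.7790


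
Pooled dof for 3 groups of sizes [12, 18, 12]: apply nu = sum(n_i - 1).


nu = sum_i (n_i - 1)
nu = ((12 - 1) + (18 - 1) + (12 - 1))
nu = 11 + 17 + 11
nu = 39

39


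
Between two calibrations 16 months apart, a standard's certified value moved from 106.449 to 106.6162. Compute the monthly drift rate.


rate = (v2 - v1) / months
= (106.6162 - 106.449) / 16
= 0.1672 / 16
= 0.0105

0.0105


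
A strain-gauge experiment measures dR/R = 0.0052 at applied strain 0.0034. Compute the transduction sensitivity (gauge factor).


GF = (dR/R) / epsilon
= 0.0052 / 0.0034
= 1.5294

1.5294


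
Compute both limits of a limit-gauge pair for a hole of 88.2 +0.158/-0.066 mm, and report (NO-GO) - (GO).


GO = nominal - lower_tol (smallest hole = maximum material condition)
GO = 88.2 - 0.066 = 88.134
NO-GO = nominal + upper_tol (largest hole = least material condition)
NO-GO = 88.2 + 0.158 = 88.358
spread = NO-GO - GO = 88.358 - 88.134 = 0.2240

0.2240


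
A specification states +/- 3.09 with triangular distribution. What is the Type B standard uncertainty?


u_B = half_width / sqrt(6)
u_B = 3.09 / 2.4494897
u_B = 1.2615

1.2615


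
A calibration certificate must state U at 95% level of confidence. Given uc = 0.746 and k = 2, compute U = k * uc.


U = k * uc
U = 2 * 0.746
U = 1.4920

1.4920


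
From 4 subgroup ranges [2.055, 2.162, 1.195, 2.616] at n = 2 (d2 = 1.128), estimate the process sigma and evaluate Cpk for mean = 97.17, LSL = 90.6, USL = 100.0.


R_bar = (2.055 + 2.162 + 1.195 + 2.616) / 4 = 2.007
sigma = R_bar / d2 = 2.007 / 1.128 = 1.7792553
Cp = (USL - LSL)/(6*sigma) = (100.0 - 90.6)/(6*1.7792553) = 0.8805
Cpu = (100.0 - 97.17)/(3*1.7792553) = 0.5302
Cpl = (97.17 - 90.6)/(3*1.7792553) = 1.2309
Cpk = min(Cpu, Cpl) = 0.5302

0.5302


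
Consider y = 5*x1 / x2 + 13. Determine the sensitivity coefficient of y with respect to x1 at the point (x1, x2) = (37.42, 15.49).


y = 5*x1 / x2 + 13
dy/dx1 = 5/x2
Evaluate at x2 = 15.49: c1 = 5 / 15.49
c1 = 0.3228

0.3228


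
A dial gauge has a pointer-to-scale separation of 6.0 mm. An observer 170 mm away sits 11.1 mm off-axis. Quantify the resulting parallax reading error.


error = h * offset / d
= 6.0 * 11.1 / 170
= 0.3918

0.3918


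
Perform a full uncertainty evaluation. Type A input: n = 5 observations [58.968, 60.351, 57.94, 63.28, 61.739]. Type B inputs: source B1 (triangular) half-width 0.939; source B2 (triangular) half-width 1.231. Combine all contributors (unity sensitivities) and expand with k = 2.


mean = (58.968 + 60.351 + 57.94 + 63.28 + 61.739) / 5 = 60.4556
s = sqrt(sum((x - mean)^2)/(n-1)) = 2.1316947
u_A = s / sqrt(n) = 2.1316947 / sqrt(5) = 0.95332285
u_B1 = 0.939 / sqrt(6) = 0.38334514
u_B2 = 1.231 / sqrt(6) = 0.50255365
uc = sqrt(0.95332285^2 + 0.38334514^2 + 0.50255365^2) = 1.1438261
U = k * uc = 2 * 1.1438261
U = 2.2877

2.2877


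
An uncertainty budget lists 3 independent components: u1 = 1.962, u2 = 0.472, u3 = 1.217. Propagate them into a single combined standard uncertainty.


uc = sqrt(1.962^2 + 0.472^2 + 1.217^2)
uc = sqrt(5.553317)
uc = 2.3565

2.3565


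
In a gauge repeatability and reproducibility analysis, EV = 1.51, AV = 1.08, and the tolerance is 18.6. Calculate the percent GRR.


GRR = sqrt(EV^2 + AV^2) = sqrt(1.51^2 + 1.08^2) = 1.8564752
%GRR = GRR / tol * 100 = 1.8564752 / 18.6 * 100
%GRR = 9.9810

9.9810


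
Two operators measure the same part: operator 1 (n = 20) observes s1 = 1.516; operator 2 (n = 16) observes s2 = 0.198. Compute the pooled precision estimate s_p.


s_p = sqrt(((n1-1)*s1^2 + (n2-1)*s2^2) / (n1+n2-2))
numerator = (20-1)*1.516^2 + (16-1)*0.198^2 = 43.666864 + 0.58806 = 44.254924
denominator = 20 + 16 - 2 = 34
s_p^2 = 44.254924 / 34 = 1.3016154
s_p = sqrt(1.3016154) = 1.1409

1.1409


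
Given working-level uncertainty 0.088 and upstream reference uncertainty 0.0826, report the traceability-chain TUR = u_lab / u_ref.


TUR = u_lab / u_ref
= 0.088 / 0.0826
= 1.0654

1.0654


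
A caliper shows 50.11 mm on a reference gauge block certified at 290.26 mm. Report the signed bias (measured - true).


Systematic error = measured - true
= 50.11 - 290.26
= -240.1500

-240.1500


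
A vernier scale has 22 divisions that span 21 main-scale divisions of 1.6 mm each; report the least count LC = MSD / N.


LC = MSD / n_div
= 1.6 / 22
= 0.0727

0.0727


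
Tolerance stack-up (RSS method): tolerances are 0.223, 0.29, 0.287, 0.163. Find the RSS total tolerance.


RSS = sqrt(0.223^2 + 0.29^2 + 0.287^2 + 0.163^2)
= sqrt(0.242767)
= 0.4927

0.4927


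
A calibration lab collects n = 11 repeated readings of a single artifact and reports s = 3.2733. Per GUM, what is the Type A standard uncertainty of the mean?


u_A = s / sqrt(n)
u_A = 3.2733 / sqrt(11)
u_A = 3.2733 / 3.3166248
u_A = 0.9869

0.9869


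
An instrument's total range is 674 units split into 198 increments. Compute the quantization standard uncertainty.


resolution = range / divisions
resolution = 674 / 198 = 3.4040404
u_res = resolution / (2*sqrt(3))
u_res = 3.4040404 / 3.4641016
u_res = 0.9827

0.9827


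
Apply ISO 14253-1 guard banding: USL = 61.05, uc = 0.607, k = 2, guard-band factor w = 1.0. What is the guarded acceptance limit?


U = k * uc = 2 * 0.607 = 1.214
guard band g = w * U = 1.0 * 1.214 = 1.214
AL = USL - g = 61.05 - 1.214
AL = 59.8360

59.8360


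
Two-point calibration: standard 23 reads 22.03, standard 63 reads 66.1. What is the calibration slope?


slope = (y2 - y1) / (x2 - x1)
= (66.1 - 22.03) / (63 - 23)
= 44.0700 / 40
= 1.1017

1.1017


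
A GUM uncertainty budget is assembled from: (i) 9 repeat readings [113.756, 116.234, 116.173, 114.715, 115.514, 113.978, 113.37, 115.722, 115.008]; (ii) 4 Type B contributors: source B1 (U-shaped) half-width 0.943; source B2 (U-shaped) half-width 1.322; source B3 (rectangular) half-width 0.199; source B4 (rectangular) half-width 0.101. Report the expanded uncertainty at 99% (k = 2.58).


mean = (113.756 + 116.234 + 116.173 + 114.715 + 115.514 + 113.978 + 113.37 + 115.722 + 115.008) / 9 = 114.9411111
s = sqrt(sum((x - mean)^2)/(n-1)) = 1.0596676
u_A = s / sqrt(n) = 1.0596676 / sqrt(9) = 0.35322253
u_B1 = 0.943 / sqrt(2) = 0.66680169
u_B2 = 1.322 / sqrt(2) = 0.93479516
u_B3 = 0.199 / sqrt(3) = 0.1148927
u_B4 = 0.101 / sqrt(3) = 0.058312377
uc = sqrt(0.35322253^2 + 0.66680169^2 + 0.93479516^2 + 0.1148927^2 + 0.058312377^2) = 1.2082356
U = k * uc = 2.58 * 1.2082356
U = 3.1172

3.1172


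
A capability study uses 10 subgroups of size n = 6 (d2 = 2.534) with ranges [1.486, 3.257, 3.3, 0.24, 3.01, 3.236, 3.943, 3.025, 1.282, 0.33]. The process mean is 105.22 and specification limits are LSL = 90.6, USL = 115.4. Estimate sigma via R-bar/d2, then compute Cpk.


R_bar = (1.486 + 3.257 + 3.3 + 0.24 + 3.01 + 3.236 + 3.943 + 3.025 + 1.282 + 0.33) / 10 = 2.3109
sigma = R_bar / d2 = 2.3109 / 2.534 = 0.91195738
Cp = (USL - LSL)/(6*sigma) = (115.4 - 90.6)/(6*0.91195738) = 4.5324
Cpu = (115.4 - 105.22)/(3*0.91195738) = 3.7209
Cpl = (105.22 - 90.6)/(3*0.91195738) = 5.3438
Cpk = min(Cpu, Cpl) = 3.7209

3.7209


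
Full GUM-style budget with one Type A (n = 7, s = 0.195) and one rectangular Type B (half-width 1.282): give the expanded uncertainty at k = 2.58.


u_A = s / sqrt(n) = 0.195 / sqrt(7) = 0.073703072
u_B = half_width / sqrt(3) = 1.282 / sqrt(3) = 0.74016305
uc = sqrt(u_A^2 + u_B^2) = sqrt(0.073703072^2 + 0.74016305^2) = 0.74382356
U = k * uc = 2.58 * 0.74382356
U = 1.9191

1.9191


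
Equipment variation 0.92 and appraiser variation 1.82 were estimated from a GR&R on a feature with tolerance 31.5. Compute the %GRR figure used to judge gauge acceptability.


GRR = sqrt(EV^2 + AV^2) = sqrt(0.92^2 + 1.82^2) = 2.0393136
%GRR = GRR / tol * 100 = 2.0393136 / 31.5 * 100
%GRR = 6.4740

6.4740


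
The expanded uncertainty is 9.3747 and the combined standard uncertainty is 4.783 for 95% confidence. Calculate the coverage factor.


k = U / uc
k = 9.3747 / 4.783
k = 1.96

1.96


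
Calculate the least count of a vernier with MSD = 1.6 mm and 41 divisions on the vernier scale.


LC = MSD / n_div
= 1.6 / 41
= 0.0390

0.0390


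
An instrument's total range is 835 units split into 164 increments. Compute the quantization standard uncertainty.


resolution = range / divisions
resolution = 835 / 164 = 5.0914634
u_res = resolution / (2*sqrt(3))
u_res = 5.0914634 / 3.4641016
u_res = 1.4698

1.4698


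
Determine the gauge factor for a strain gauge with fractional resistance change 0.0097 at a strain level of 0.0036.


GF = (dR/R) / epsilon
= 0.0097 / 0.0036
= 2.6944

2.6944


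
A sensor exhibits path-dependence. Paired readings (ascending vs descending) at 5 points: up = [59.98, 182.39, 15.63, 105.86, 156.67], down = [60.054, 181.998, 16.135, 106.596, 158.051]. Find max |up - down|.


|59.98 - 60.054| = 0.0740
|182.39 - 181.998| = 0.3920
|15.63 - 16.135| = 0.5050
|105.86 - 106.596| = 0.7360
|156.67 - 158.051| = 1.3810
hysteresis = max(diffs) = 1.3810

1.3810


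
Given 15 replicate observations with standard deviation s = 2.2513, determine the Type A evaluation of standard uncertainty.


u_A = s / sqrt(n)
u_A = 2.2513 / sqrt(15)
u_A = 2.2513 / 3.8729833
u_A = 0.5813

0.5813


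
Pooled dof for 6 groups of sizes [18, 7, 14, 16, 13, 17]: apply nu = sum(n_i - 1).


nu = sum_i (n_i - 1)
nu = ((18 - 1) + (7 - 1) + (14 - 1) + (16 - 1) + (13 - 1) + (17 - 1))
nu = 17 + 6 + 13 + 15 + 12 + 16
nu = 79

79


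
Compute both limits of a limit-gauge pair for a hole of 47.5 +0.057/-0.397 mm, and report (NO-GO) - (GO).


GO = nominal - lower_tol (smallest hole = maximum material condition)
GO = 47.5 - 0.397 = 47.103
NO-GO = nominal + upper_tol (largest hole = least material condition)
NO-GO = 47.5 + 0.057 = 47.557
spread = NO-GO - GO = 47.557 - 47.103 = 0.4540

0.4540


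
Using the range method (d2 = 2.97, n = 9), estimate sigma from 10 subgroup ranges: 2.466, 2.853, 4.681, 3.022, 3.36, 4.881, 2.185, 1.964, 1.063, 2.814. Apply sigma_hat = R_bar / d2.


R_bar = (2.466 + 2.853 + 4.681 + 3.022 + 3.36 + 4.881 + 2.185 + 1.964 + 1.063 + 2.814) / 10
R_bar = 29.289 / 10 = 2.9289
sigma_hat = R_bar / d2 = 2.9289 / 2.97 = 0.9862

0.9862


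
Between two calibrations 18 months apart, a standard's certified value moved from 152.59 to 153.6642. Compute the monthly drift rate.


rate = (v2 - v1) / months
= (153.6642 - 152.59) / 18
= 1.0742 / 18
= 0.0597

0.0597


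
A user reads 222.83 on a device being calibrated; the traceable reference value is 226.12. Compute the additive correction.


Correction = standard - reading
= 226.12 - 222.83
= 3.2900

3.2900


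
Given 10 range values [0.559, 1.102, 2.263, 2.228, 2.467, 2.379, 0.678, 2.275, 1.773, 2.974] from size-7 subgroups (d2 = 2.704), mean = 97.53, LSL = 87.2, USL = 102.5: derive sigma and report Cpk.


R_bar = (0.559 + 1.102 + 2.263 + 2.228 + 2.467 + 2.379 + 0.678 + 2.275 + 1.773 + 2.974) / 10 = 1.8698
sigma = R_bar / d2 = 1.8698 / 2.704 = 0.69149408
Cp = (USL - LSL)/(6*sigma) = (102.5 - 87.2)/(6*0.69149408) = 3.6877
Cpu = (102.5 - 97.53)/(3*0.69149408) = 2.3958
Cpl = (97.53 - 87.2)/(3*0.69149408) = 4.9796
Cpk = min(Cpu, Cpl) = 2.3958

2.3958


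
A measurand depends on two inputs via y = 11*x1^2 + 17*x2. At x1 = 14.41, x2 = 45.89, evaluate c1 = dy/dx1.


y = 11*x1^2 + 17*x2
dy/dx1 = 2*11*x1
Evaluate at x1 = 14.41: c1 = 22 * 14.41
c1 = 317.0200

317.0200


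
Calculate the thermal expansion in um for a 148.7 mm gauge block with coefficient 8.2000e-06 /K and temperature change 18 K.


dL = L * alpha * dT
= 148.7 * 8.2000e-06 * 18
= 0.0219481 mm
dL_um = 0.0219481 * 1000 = 21.9481 um

21.9481


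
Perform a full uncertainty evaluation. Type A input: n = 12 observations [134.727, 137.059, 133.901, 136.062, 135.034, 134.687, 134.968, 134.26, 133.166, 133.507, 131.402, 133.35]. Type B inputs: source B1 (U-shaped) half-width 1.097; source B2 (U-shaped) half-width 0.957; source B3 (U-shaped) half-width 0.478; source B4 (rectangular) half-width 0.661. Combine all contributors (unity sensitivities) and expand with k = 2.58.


mean = (134.727 + 137.059 + 133.901 + 136.062 + 135.034 + 134.687 + 134.968 + 134.26 + 133.166 + 133.507 + 131.402 + 133.35) / 12 = 134.3435833
s = sqrt(sum((x - mean)^2)/(n-1)) = 1.4581283
u_A = s / sqrt(n) = 1.4581283 / sqrt(12) = 0.42092538
u_B1 = 1.097 / sqrt(2) = 0.77569614
u_B2 = 0.957 / sqrt(2) = 0.67670119
u_B3 = 0.478 / sqrt(2) = 0.33799704
u_B4 = 0.661 / sqrt(3) = 0.38162853
uc = sqrt(0.42092538^2 + 0.77569614^2 + 0.67670119^2 + 0.33799704^2 + 0.38162853^2) = 1.2233926
U = k * uc = 2.58 * 1.2233926
U = 3.1564

3.1564


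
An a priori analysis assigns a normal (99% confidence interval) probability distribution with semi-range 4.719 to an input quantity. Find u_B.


u_B = half_width / 2.576
u_B = 4.719 / 2.576
u_B = 1.8319

1.8319


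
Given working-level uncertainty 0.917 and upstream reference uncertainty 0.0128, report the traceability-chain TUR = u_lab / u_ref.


TUR = u_lab / u_ref
= 0.917 / 0.0128
= 71.6406

71.6406


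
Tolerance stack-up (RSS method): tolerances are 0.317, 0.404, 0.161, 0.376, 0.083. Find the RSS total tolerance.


RSS = sqrt(0.317^2 + 0.404^2 + 0.161^2 + 0.376^2 + 0.083^2)
= sqrt(0.437891)
= 0.6617

0.6617


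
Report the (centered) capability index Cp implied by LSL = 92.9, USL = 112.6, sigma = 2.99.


Cp = (USL - LSL) / (6 * sigma)
= (112.6 - 92.9) / (6 * 2.99)
= 19.7000 / 17.9400
= 1.0981

1.0981


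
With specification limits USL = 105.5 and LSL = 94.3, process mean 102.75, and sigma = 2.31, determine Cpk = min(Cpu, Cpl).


Cpu = (USL - mean) / (3*sigma) = (105.5 - 102.75) / (3*2.31) = 0.3968
Cpl = (mean - LSL) / (3*sigma) = (102.75 - 94.3) / (3*2.31) = 1.2193
Cpk = min(Cpu, Cpl) = 0.3968

0.3968


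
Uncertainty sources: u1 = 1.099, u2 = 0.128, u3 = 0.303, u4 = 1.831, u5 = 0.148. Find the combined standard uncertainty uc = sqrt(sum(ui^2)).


uc = sqrt(1.099^2 + 0.128^2 + 0.303^2 + 1.831^2 + 0.148^2)
uc = sqrt(4.690459)
uc = 2.1657

2.1657


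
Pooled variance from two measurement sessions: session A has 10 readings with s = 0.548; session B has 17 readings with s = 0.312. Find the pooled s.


s_p = sqrt(((n1-1)*s1^2 + (n2-1)*s2^2) / (n1+n2-2))
numerator = (10-1)*0.548^2 + (17-1)*0.312^2 = 2.702736 + 1.557504 = 4.26024
denominator = 10 + 17 - 2 = 25
s_p^2 = 4.26024 / 25 = 0.1704096
s_p = sqrt(0.1704096) = 0.4128

0.4128


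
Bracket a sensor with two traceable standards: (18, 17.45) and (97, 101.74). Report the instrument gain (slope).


slope = (y2 - y1) / (x2 - x1)
= (101.74 - 17.45) / (97 - 18)
= 84.2900 / 79
= 1.0670

1.0670


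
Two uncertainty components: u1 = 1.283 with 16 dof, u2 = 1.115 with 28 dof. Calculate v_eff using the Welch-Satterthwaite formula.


uc = sqrt(u1^2 + u2^2) = sqrt(1.283^2 + 1.115^2) = 1.6997982
v_eff = uc^4 / (u1^4/v1 + u2^4/v2)
= 1.6997982^4 / (1.283^4/16 + 1.115^4/28)
= 8.3481349 / 0.22455086
v_eff = 37.1770

37.1770


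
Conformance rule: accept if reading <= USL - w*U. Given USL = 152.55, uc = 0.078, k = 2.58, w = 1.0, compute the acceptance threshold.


U = k * uc = 2.58 * 0.078 = 0.20124
guard band g = w * U = 1.0 * 0.20124 = 0.20124
AL = USL - g = 152.55 - 0.20124
AL = 152.3488

152.3488


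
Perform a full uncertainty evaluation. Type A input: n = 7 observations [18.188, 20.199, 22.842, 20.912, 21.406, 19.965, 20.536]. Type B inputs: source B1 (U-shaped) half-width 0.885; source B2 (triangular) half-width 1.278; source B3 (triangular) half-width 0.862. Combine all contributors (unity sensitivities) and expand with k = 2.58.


mean = (18.188 + 20.199 + 22.842 + 20.912 + 21.406 + 19.965 + 20.536) / 7 = 20.57828571
s = sqrt(sum((x - mean)^2)/(n-1)) = 1.4233827
u_A = s / sqrt(n) = 1.4233827 / sqrt(7) = 0.53798809
u_B1 = 0.885 / sqrt(2) = 0.6257895
u_B2 = 1.278 / sqrt(6) = 0.52174132
u_B3 = 0.862 / sqrt(6) = 0.35191003
uc = sqrt(0.53798809^2 + 0.6257895^2 + 0.52174132^2 + 0.35191003^2) = 1.0378335
U = k * uc = 2.58 * 1.0378335
U = 2.6776

2.6776


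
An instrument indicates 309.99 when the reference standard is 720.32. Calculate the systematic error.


Systematic error = measured - true
= 309.99 - 720.32
= -410.3300

-410.3300


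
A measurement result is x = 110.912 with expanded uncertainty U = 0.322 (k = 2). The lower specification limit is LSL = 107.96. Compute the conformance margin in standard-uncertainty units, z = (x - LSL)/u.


u = U / k = 0.322 / 2 = 0.161
margin = |LSL - x| = |107.96 - 110.912| = 2.952
z = margin / u = 2.952 / 0.161
z = 18.3354

18.3354


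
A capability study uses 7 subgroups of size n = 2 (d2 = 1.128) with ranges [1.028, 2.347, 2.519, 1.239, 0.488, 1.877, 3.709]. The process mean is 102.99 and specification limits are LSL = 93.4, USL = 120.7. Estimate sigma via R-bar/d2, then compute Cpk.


R_bar = (1.028 + 2.347 + 2.519 + 1.239 + 0.488 + 1.877 + 3.709) / 7 = 1.8867143
sigma = R_bar / d2 = 1.8867143 / 1.128 = 1.6726191
Cp = (USL - LSL)/(6*sigma) = (120.7 - 93.4)/(6*1.6726191) = 2.7203
Cpu = (120.7 - 102.99)/(3*1.6726191) = 3.5294
Cpl = (102.99 - 93.4)/(3*1.6726191) = 1.9112
Cpk = min(Cpu, Cpl) = 1.9112

1.9112


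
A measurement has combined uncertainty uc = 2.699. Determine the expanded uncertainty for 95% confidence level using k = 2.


U = k * uc
U = 2 * 2.699
U = 5.3980

5.3980


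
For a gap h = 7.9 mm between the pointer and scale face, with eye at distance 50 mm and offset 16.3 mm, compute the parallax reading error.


error = h * offset / d
= 7.9 * 16.3 / 50
= 2.5754

2.5754


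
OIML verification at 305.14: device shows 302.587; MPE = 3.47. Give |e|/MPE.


e = indication - reference = 302.587 - 305.14 = -2.5530
|e| = 2.5530
ratio = |e| / MPE = 2.5530 / 3.47
ratio = 0.7357

0.7357


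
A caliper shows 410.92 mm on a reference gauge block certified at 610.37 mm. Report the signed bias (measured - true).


Systematic error = measured - true
= 410.92 - 610.37
= -199.4500

-199.4500


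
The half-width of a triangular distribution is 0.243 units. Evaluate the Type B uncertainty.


u_B = half_width / sqrt(6)
u_B = 0.243 / 2.4494897
u_B = 0.0992

0.0992


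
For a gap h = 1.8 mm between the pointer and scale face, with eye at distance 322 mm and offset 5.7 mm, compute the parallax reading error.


error = h * offset / d
= 1.8 * 5.7 / 322
= 0.0319

0.0319


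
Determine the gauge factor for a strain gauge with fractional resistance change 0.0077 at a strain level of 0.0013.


GF = (dR/R) / epsilon
= 0.0077 / 0.0013
= 5.9231

5.9231


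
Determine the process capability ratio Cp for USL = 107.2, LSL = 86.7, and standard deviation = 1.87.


Cp = (USL - LSL) / (6 * sigma)
= (107.2 - 86.7) / (6 * 1.87)
= 20.5000 / 11.2200
= 1.8271

1.8271


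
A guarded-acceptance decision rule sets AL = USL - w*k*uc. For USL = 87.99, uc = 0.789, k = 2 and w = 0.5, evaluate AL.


U = k * uc = 2 * 0.789 = 1.578
guard band g = w * U = 0.5 * 1.578 = 0.789
AL = USL - g = 87.99 - 0.789
AL = 87.2010

87.2010


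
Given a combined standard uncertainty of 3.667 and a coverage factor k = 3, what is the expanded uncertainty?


U = k * uc
U = 3 * 3.667
U = 11.0010

11.0010


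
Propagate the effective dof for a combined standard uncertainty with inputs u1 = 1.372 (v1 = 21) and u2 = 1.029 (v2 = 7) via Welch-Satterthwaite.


uc = sqrt(u1^2 + u2^2) = sqrt(1.372^2 + 1.029^2) = 1.715
v_eff = uc^4 / (u1^4/v1 + u2^4/v2)
= 1.715^4 / (1.372^4/21 + 1.029^4/7)
= 8.6508045 / 0.32889535
v_eff = 26.3026

26.3026


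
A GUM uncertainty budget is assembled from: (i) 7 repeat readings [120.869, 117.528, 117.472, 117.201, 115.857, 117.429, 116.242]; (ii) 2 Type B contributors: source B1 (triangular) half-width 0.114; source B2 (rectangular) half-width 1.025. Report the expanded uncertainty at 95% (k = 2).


mean = (120.869 + 117.528 + 117.472 + 117.201 + 115.857 + 117.429 + 116.242) / 7 = 117.514
s = sqrt(sum((x - mean)^2)/(n-1)) = 1.6189921
u_A = s / sqrt(n) = 1.6189921 / sqrt(7) = 0.6119215
u_B1 = 0.114 / sqrt(6) = 0.046540305
u_B2 = 1.025 / sqrt(3) = 0.59178403
uc = sqrt(0.6119215^2 + 0.046540305^2 + 0.59178403^2) = 0.85253871
U = k * uc = 2 * 0.85253871
U = 1.7051

1.7051


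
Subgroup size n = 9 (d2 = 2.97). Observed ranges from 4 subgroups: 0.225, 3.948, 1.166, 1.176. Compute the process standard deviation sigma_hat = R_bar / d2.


R_bar = (0.225 + 3.948 + 1.166 + 1.176) / 4
R_bar = 6.515 / 4 = 1.62875
sigma_hat = R_bar / d2 = 1.62875 / 2.97 = 0.5484

0.5484


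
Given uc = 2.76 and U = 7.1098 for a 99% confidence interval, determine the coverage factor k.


k = U / uc
k = 7.1098 / 2.76
k = 2.576

2.576


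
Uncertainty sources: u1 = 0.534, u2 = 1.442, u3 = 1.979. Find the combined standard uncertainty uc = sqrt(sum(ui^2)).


uc = sqrt(0.534^2 + 1.442^2 + 1.979^2)
uc = sqrt(6.280961)
uc = 2.5062

2.5062


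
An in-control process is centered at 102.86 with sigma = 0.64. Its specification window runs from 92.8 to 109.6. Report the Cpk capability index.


Cpu = (USL - mean) / (3*sigma) = (109.6 - 102.86) / (3*0.64) = 3.5104
Cpl = (mean - LSL) / (3*sigma) = (102.86 - 92.8) / (3*0.64) = 5.2396
Cpk = min(Cpu, Cpl) = 3.5104

3.5104


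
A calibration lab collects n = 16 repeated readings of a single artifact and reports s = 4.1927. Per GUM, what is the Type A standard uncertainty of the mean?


u_A = s / sqrt(n)
u_A = 4.1927 / sqrt(16)
u_A = 4.1927 / 4
u_A = 1.0482

1.0482


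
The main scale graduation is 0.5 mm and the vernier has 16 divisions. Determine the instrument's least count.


LC = MSD / n_div
= 0.5 / 16
= 0.0312

0.0312


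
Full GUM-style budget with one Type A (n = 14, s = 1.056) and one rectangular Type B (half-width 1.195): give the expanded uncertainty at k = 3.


u_A = s / sqrt(n) = 1.056 / sqrt(14) = 0.28222787
u_B = half_width / sqrt(3) = 1.195 / sqrt(3) = 0.68993357
uc = sqrt(u_A^2 + u_B^2) = sqrt(0.28222787^2 + 0.68993357^2) = 0.74542666
U = k * uc = 3 * 0.74542666
U = 2.2363

2.2363


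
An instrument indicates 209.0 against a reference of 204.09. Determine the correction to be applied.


Correction = standard - reading
= 204.09 - 209.0
= -4.9100

-4.9100


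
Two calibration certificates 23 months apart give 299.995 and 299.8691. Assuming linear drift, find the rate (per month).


rate = (v2 - v1) / months
= (299.8691 - 299.995) / 23
= -0.1259 / 23
= -0.0055

-0.0055


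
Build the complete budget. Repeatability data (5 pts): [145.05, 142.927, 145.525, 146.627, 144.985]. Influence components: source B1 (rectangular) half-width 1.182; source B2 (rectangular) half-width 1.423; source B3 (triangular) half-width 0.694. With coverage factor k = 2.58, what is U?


mean = (145.05 + 142.927 + 145.525 + 146.627 + 144.985) / 5 = 145.0228
s = sqrt(sum((x - mean)^2)/(n-1)) = 1.3435223
u_A = s / sqrt(n) = 1.3435223 / sqrt(5) = 0.60084144
u_B1 = 1.182 / sqrt(3) = 0.68242802
u_B2 = 1.423 / sqrt(3) = 0.82156943
u_B3 = 0.694 / sqrt(6) = 0.28332431
uc = sqrt(0.60084144^2 + 0.68242802^2 + 0.82156943^2 + 0.28332431^2) = 1.2577629
U = k * uc = 2.58 * 1.2577629
U = 3.2450

3.2450
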